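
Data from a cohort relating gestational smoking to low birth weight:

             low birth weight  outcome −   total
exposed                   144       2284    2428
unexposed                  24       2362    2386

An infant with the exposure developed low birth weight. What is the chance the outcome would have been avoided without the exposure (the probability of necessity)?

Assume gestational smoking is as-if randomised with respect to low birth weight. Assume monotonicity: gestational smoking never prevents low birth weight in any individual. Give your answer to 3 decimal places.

p₁ = P(outcome | exposed) = 144/2428 = 0.059308
p₀ = P(outcome | unexposed) = 24/2386 = 0.010059
Under exogeneity and monotonicity, PN = (p₁ − p₀)/p₁.
PN = (0.059308 − 0.010059) / 0.059308 ≈ 0.8304

PN ≈ 0.830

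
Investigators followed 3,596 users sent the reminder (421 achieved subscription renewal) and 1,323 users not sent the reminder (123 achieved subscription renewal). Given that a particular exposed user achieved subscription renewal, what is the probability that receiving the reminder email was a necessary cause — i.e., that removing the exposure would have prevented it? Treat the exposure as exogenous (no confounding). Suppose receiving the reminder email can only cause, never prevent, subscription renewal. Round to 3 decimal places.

PN ≈ 0.206

p₁ = P(outcome | exposed) = 421/3596 = 0.11707
p₀ = P(outcome | unexposed) = 123/1323 = 0.092971
Under exogeneity and monotonicity, PN = (p₁ − p₀) / p₁.
PN = (0.11707 − 0.092971) / 0.11707 = 0.024104 / 0.11707 ≈ 0.2059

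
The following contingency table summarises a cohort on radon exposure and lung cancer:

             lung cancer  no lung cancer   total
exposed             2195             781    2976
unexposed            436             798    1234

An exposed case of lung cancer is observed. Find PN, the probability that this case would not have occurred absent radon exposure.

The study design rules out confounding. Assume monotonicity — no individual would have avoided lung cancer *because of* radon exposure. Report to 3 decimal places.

p₁ = P(outcome | exposed) = 2195/2976 = 0.73757
p₀ = P(outcome | unexposed) = 436/1234 = 0.35332
Under exogeneity and monotonicity, PN = (p₁ − p₀)/p₁.
PN = (0.73757 − 0.35332) / 0.73757 ≈ 0.5210

PN ≈ 0.521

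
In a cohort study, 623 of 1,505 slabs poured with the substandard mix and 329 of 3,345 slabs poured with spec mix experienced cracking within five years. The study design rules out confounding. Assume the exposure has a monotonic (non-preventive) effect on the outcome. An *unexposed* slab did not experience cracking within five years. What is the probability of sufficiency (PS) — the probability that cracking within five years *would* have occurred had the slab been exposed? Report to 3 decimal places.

p₁ = P(outcome | exposed) = 623/1505 = 0.41395
p₀ = P(outcome | unexposed) = 329/3345 = 0.098356
Under exogeneity and monotonicity, PS = (p₁ − p₀) / (1 − p₀).
PS = (0.41395 − 0.098356) / (1 − 0.098356) = 0.3156 / 0.90164 ≈ 0.3500

PS ≈ 0.350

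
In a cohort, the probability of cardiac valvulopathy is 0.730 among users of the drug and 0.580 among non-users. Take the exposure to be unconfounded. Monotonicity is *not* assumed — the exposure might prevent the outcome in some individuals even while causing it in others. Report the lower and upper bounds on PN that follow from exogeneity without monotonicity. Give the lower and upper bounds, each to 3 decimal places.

0.205 ≤ PN ≤ 0.575

Let p₁ = 0.73, p₀ = 0.58.
Under exogeneity alone the bounds on PN are max{0,(p₁−p₀)/p₁} ≤ PN ≤ min{1,(1−p₀)/p₁}.
  lower = (p₁ − p₀)/p₁ = 0.15 / 0.73 ≈ 0.2055
  upper = min{1, (1 − p₀)/p₁} = 0.42 / 0.73 ≈ 0.5753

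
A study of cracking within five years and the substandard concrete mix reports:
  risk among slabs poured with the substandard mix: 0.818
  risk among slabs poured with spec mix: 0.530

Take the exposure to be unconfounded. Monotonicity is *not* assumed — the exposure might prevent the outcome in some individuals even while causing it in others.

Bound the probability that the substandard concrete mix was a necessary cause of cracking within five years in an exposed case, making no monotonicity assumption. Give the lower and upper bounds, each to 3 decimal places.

Let p₁ = 0.818, p₀ = 0.53.
Under exogeneity alone the bounds on PN are max{0,(p₁−p₀)/p₁} ≤ PN ≤ min{1,(1−p₀)/p₁}.
  lower = (p₁ − p₀)/p₁ = 0.288 / 0.818 ≈ 0.3521
  upper = min{1, (1 − p₀)/p₁} = 0.47 / 0.818 ≈ 0.5746

0.352 ≤ PN ≤ 0.575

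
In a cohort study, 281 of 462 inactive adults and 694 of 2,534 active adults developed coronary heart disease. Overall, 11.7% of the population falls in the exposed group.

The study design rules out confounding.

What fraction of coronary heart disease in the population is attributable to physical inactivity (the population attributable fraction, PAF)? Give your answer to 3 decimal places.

p₁ = P(outcome | exposed) = 281/462 = 0.60823
p₀ = P(outcome | unexposed) = 694/2534 = 0.27388
Overall risk P(Y=1) = π·p₁ + (1−π)·p₀ = 0.117×0.60823 + 0.883×0.27388 = 0.31299.
Under exogeneity, PAF = [P(Y=1) − p₀] / P(Y=1).
PAF = (0.31299 − 0.27388) / 0.31299 ≈ 0.1250

PAF ≈ 0.125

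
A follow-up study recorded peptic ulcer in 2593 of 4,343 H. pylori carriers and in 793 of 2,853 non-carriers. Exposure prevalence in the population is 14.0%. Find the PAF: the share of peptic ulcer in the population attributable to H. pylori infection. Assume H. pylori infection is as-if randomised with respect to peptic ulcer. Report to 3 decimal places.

p₁ = P(outcome | exposed) = 2593/4343 = 0.59705
p₀ = P(outcome | unexposed) = 793/2853 = 0.27795
Overall risk P(Y=1) = π·p₁ + (1−π)·p₀ = 0.14×0.59705 + 0.86×0.27795 = 0.32263.
Under exogeneity, PAF = [P(Y=1) − p₀] / P(Y=1).
PAF = (0.32263 − 0.27795) / 0.32263 ≈ 0.1385

PAF ≈ 0.138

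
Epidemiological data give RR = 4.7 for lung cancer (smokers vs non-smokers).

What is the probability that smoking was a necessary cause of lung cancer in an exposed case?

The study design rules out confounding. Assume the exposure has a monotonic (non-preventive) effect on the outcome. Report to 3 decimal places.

PN ≈ 0.787

Under exogeneity and monotonicity, PN = (RR − 1) / RR = 1 − 1/RR.
PN = (4.7 − 1) / 4.7 = 3.7 / 4.7 ≈ 0.7872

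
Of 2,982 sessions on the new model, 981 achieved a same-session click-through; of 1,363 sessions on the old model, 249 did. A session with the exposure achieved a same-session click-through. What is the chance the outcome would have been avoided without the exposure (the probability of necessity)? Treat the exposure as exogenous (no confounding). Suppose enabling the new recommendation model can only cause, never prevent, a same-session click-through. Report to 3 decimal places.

p₁ = P(outcome | exposed) = 981/2982 = 0.32897
p₀ = P(outcome | unexposed) = 249/1363 = 0.18269
Under exogeneity and monotonicity, PN = (p₁ − p₀) / p₁.
PN = (0.32897 − 0.18269) / 0.32897 = 0.14629 / 0.32897 ≈ 0.4447

PN ≈ 0.445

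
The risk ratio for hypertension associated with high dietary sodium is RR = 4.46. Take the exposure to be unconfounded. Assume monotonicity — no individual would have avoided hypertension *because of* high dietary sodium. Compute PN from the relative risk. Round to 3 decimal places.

PN ≈ 0.776

Under exogeneity and monotonicity, PN = (RR − 1) / RR = 1 − 1/RR.
PN = (4.46 − 1) / 4.46 = 3.46 / 4.46 ≈ 0.7758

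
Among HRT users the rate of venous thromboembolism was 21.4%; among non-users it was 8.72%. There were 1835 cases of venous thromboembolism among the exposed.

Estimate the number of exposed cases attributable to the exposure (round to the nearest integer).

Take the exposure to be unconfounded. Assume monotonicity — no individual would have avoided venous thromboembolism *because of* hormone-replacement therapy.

p₁ = 0.214, p₀ = 0.0872.
PN = (p₁ − p₀)/p₁ = (0.214 − 0.0872) / 0.214 ≈ 0.59252.
Attributable cases ≈ PN × (exposed cases) = 0.59252 × 1835 ≈ 1087.28.

about 1087 cases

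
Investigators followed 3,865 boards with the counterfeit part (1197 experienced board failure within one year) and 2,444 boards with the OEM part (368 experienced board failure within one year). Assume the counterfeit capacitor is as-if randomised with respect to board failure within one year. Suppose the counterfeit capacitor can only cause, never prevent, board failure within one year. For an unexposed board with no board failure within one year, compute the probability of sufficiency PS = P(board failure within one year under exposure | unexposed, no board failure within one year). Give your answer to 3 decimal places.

PS ≈ 0.187

p₁ = P(outcome | exposed) = 1197/3865 = 0.3097
p₀ = P(outcome | unexposed) = 368/2444 = 0.15057
Under exogeneity and monotonicity, PS = (p₁ − p₀) / (1 − p₀).
PS = (0.3097 − 0.15057) / (1 − 0.15057) = 0.15913 / 0.84943 ≈ 0.1873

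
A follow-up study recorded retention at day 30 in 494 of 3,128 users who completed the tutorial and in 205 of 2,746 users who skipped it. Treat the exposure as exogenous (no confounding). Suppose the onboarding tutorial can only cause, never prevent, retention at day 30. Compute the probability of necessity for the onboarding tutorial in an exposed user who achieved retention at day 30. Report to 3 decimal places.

PN ≈ 0.527

p₁ = P(outcome | exposed) = 494/3128 = 0.15793
p₀ = P(outcome | unexposed) = 205/2746 = 0.074654
Under exogeneity and monotonicity, PN = (p₁ − p₀) / p₁.
PN = (0.15793 − 0.074654) / 0.15793 = 0.083274 / 0.15793 ≈ 0.5273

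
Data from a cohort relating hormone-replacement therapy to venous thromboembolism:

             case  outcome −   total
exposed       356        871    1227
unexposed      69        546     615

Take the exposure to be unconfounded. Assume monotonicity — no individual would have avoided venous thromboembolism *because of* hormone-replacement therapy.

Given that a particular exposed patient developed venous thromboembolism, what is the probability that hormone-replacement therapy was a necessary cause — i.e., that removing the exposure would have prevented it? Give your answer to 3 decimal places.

p₁ = P(outcome | exposed) = 356/1227 = 0.29014
p₀ = P(outcome | unexposed) = 69/615 = 0.1122
Under exogeneity and monotonicity, PN = (p₁ − p₀)/p₁.
PN = (0.29014 − 0.1122) / 0.29014 ≈ 0.6133

PN ≈ 0.613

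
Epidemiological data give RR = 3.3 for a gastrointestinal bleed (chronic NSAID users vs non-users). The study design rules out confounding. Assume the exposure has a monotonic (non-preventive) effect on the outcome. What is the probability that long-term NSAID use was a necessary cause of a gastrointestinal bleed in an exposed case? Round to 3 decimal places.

PN ≈ 0.697

Under exogeneity and monotonicity, PN = (RR − 1) / RR = 1 − 1/RR.
PN = (3.3 − 1) / 3.3 = 2.3 / 3.3 ≈ 0.6970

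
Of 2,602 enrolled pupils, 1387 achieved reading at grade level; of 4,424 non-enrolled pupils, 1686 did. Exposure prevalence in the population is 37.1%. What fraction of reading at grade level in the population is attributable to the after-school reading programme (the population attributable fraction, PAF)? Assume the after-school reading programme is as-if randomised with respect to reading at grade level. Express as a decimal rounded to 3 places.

p₁ = P(outcome | exposed) = 1387/2602 = 0.53305
p₀ = P(outcome | unexposed) = 1686/4424 = 0.3811
Overall risk P(Y=1) = π·p₁ + (1−π)·p₀ = 0.371×0.53305 + 0.629×0.3811 = 0.43748.
Under exogeneity, PAF = [P(Y=1) − p₀] / P(Y=1).
PAF = (0.43748 − 0.3811) / 0.43748 ≈ 0.1289

PAF ≈ 0.129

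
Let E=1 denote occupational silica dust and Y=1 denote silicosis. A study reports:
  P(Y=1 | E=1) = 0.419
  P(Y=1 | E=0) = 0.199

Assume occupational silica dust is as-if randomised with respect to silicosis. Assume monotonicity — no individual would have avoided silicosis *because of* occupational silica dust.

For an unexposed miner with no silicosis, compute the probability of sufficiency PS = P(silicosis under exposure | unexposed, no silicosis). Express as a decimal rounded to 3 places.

PS ≈ 0.275

Let p₁ = 0.419, p₀ = 0.199.
Under exogeneity and monotonicity, PS = (p₁ − p₀) / (1 − p₀).
PS = (0.419 − 0.199) / (1 − 0.199) = 0.22 / 0.801 ≈ 0.2747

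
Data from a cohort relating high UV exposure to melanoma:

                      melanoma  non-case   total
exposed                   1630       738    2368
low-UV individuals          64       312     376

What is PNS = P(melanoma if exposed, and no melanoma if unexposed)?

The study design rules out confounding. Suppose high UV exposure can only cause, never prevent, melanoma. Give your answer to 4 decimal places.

p₁ = P(outcome | exposed) = 1630/2368 = 0.68834
p₀ = P(outcome | unexposed) = 64/376 = 0.17021
Under exogeneity and monotonicity, PNS = p₁ − p₀.
PNS = 0.68834 − 0.17021 = 0.51813

PNS ≈ 0.5181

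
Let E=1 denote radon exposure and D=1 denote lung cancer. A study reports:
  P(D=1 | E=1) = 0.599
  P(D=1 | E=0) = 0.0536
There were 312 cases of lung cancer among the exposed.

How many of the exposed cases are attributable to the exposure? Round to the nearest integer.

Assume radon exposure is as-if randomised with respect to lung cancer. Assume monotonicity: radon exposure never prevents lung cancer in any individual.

Let p₁ = 0.599, p₀ = 0.0536.
PN = (p₁ − p₀)/p₁ = (0.599 − 0.0536) / 0.599 ≈ 0.91052.
Attributable cases ≈ PN × (exposed cases) = 0.91052 × 312 ≈ 284.08.

about 284 cases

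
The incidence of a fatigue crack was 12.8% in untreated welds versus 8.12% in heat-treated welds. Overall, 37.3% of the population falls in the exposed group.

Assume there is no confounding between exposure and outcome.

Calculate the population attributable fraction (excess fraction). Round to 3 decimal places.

PAF ≈ 0.177

p₁ = 0.128, p₀ = 0.0812.
Overall risk P(Y=1) = π·p₁ + (1−π)·p₀ = 0.373×0.128 + 0.627×0.0812 = 0.098656.
Under exogeneity, PAF = [P(Y=1) − p₀] / P(Y=1).
PAF = (0.098656 − 0.0812) / 0.098656 ≈ 0.1769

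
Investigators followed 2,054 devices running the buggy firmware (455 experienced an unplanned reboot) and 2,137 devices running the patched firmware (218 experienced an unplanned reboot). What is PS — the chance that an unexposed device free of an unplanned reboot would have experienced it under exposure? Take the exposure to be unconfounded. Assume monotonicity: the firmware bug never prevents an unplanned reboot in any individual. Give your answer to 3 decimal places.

p₁ = P(outcome | exposed) = 455/2054 = 0.22152
p₀ = P(outcome | unexposed) = 218/2137 = 0.10201
Under exogeneity and monotonicity, PS = (p₁ − p₀) / (1 − p₀).
PS = (0.22152 − 0.10201) / (1 − 0.10201) = 0.11951 / 0.89799 ≈ 0.1331

PS ≈ 0.133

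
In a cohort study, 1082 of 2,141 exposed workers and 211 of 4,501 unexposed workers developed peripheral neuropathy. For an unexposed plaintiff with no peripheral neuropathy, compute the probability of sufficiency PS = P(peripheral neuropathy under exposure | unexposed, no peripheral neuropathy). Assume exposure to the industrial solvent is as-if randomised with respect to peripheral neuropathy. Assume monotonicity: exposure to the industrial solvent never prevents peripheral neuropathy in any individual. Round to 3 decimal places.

p₁ = P(outcome | exposed) = 1082/2141 = 0.50537
p₀ = P(outcome | unexposed) = 211/4501 = 0.046878
Under exogeneity and monotonicity, PS = (p₁ − p₀) / (1 − p₀).
PS = (0.50537 − 0.046878) / (1 − 0.046878) = 0.45849 / 0.95312 ≈ 0.4810

PS ≈ 0.481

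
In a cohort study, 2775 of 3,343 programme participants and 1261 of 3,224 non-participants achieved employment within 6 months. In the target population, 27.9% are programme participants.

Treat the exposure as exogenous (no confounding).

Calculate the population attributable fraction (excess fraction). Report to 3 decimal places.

PAF ≈ 0.238

p₁ = P(outcome | exposed) = 2775/3343 = 0.83009
p₀ = P(outcome | unexposed) = 1261/3224 = 0.39113
Overall risk P(Y=1) = π·p₁ + (1−π)·p₀ = 0.279×0.83009 + 0.721×0.39113 = 0.5136.
Under exogeneity, PAF = [P(Y=1) − p₀] / P(Y=1).
PAF = (0.5136 − 0.39113) / 0.5136 ≈ 0.2385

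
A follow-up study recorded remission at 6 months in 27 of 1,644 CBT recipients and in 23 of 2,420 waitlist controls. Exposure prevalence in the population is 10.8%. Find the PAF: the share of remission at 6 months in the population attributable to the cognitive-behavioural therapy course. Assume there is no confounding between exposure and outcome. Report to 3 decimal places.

PAF ≈ 0.073

p₁ = P(outcome | exposed) = 27/1644 = 0.016423
p₀ = P(outcome | unexposed) = 23/2420 = 0.0095041
Overall risk P(Y=1) = π·p₁ + (1−π)·p₀ = 0.108×0.016423 + 0.892×0.0095041 = 0.010251.
Under exogeneity, PAF = [P(Y=1) − p₀] / P(Y=1).
PAF = (0.010251 − 0.0095041) / 0.010251 ≈ 0.0729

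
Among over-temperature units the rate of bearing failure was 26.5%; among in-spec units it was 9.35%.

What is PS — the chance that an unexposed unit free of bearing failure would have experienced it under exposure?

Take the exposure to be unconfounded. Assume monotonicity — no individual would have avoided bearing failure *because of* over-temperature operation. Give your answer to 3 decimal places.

p₁ = 0.265, p₀ = 0.0935.
Under exogeneity and monotonicity, PS = (p₁ − p₀) / (1 − p₀).
PS = (0.265 − 0.0935) / (1 − 0.0935) = 0.1715 / 0.9065 ≈ 0.1892

PS ≈ 0.189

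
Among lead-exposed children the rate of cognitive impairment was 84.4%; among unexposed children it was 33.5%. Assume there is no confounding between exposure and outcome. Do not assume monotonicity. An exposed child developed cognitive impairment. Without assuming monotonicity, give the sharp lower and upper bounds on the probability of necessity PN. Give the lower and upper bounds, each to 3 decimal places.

0.603 ≤ PN ≤ 0.788

p₁ = 0.844, p₀ = 0.335.
Under exogeneity alone the bounds on PN are max{0,(p₁−p₀)/p₁} ≤ PN ≤ min{1,(1−p₀)/p₁}.
  lower = (p₁ − p₀)/p₁ = 0.509 / 0.844 ≈ 0.6031
  upper = min{1, (1 − p₀)/p₁} = 0.665 / 0.844 ≈ 0.7879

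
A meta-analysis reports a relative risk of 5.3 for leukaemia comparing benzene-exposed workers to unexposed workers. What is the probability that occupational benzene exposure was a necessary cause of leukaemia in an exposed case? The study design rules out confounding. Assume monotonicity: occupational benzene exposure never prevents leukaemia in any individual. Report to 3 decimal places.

PN ≈ 0.811

Under exogeneity and monotonicity, PN = (RR − 1) / RR = 1 − 1/RR.
PN = (5.3 − 1) / 5.3 = 4.3 / 5.3 ≈ 0.8113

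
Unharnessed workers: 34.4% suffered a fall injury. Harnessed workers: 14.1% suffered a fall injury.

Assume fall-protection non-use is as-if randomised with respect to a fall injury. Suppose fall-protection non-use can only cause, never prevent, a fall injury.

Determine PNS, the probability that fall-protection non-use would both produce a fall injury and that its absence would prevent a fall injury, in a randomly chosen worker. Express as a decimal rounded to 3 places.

PNS ≈ 0.203

p₁ = 0.344, p₀ = 0.141.
Under exogeneity and monotonicity, PNS = p₁ − p₀.
PNS = 0.344 − 0.141 = 0.203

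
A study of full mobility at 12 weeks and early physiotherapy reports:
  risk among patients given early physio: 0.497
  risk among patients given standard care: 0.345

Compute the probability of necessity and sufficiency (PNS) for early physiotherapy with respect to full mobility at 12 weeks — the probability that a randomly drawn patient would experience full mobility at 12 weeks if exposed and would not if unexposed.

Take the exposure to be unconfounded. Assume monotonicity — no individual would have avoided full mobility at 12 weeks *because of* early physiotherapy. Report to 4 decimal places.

PNS ≈ 0.1520

Let p₁ = 0.497, p₀ = 0.345.
Under exogeneity and monotonicity, PNS = p₁ − p₀.
PNS = 0.497 − 0.345 = 0.152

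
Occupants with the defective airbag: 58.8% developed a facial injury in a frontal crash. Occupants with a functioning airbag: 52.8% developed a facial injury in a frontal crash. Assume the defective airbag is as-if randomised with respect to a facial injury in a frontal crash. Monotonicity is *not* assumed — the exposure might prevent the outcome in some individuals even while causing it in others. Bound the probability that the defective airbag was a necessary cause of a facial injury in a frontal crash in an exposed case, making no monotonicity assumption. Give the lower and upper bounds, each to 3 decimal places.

0.102 ≤ PN ≤ 0.803

p₁ = 0.588, p₀ = 0.528.
Under exogeneity alone the bounds on PN are max{0,(p₁−p₀)/p₁} ≤ PN ≤ min{1,(1−p₀)/p₁}.
  lower = (p₁ − p₀)/p₁ = 0.06 / 0.588 ≈ 0.1020
  upper = min{1, (1 − p₀)/p₁} = 0.472 / 0.588 ≈ 0.8027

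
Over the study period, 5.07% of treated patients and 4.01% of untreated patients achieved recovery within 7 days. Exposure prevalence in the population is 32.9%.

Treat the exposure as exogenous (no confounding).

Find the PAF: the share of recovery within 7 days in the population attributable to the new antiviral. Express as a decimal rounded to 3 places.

p₁ = 0.0507, p₀ = 0.0401.
Overall risk P(Y=1) = π·p₁ + (1−π)·p₀ = 0.329×0.0507 + 0.671×0.0401 = 0.043587.
Under exogeneity, PAF = [P(Y=1) − p₀] / P(Y=1).
PAF = (0.043587 − 0.0401) / 0.043587 ≈ 0.0800

PAF ≈ 0.080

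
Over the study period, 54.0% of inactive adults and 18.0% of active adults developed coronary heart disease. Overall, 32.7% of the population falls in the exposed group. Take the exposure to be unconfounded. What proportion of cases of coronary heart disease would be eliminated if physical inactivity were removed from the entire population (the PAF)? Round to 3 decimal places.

p₁ = 0.54, p₀ = 0.18.
Overall risk P(Y=1) = π·p₁ + (1−π)·p₀ = 0.327×0.54 + 0.673×0.18 = 0.29772.
Under exogeneity, PAF = [P(Y=1) − p₀] / P(Y=1).
PAF = (0.29772 − 0.18) / 0.29772 ≈ 0.3954

PAF ≈ 0.395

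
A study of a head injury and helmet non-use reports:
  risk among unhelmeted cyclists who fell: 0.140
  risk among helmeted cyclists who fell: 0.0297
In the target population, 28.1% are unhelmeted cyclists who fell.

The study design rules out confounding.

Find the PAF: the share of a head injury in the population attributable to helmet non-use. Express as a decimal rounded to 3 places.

PAF ≈ 0.511

Let p₁ = 0.14, p₀ = 0.0297.
Overall risk P(Y=1) = π·p₁ + (1−π)·p₀ = 0.281×0.14 + 0.719×0.0297 = 0.060694.
Under exogeneity, PAF = [P(Y=1) − p₀] / P(Y=1).
PAF = (0.060694 − 0.0297) / 0.060694 ≈ 0.5107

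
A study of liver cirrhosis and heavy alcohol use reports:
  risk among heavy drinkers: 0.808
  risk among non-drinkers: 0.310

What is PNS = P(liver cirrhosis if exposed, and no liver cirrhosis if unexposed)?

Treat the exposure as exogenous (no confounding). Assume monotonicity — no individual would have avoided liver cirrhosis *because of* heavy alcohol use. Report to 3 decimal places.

PNS ≈ 0.498

Let p₁ = 0.808, p₀ = 0.31.
Under exogeneity and monotonicity, PNS = p₁ − p₀.
PNS = 0.808 − 0.31 = 0.498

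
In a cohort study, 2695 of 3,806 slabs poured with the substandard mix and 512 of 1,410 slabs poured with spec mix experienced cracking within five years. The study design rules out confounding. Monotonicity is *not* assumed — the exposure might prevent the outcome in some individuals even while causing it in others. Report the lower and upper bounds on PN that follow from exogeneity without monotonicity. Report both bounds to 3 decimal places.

p₁ = P(outcome | exposed) = 2695/3806 = 0.70809
p₀ = P(outcome | unexposed) = 512/1410 = 0.36312
Under exogeneity alone the bounds on PN are max{0,(p₁−p₀)/p₁} ≤ PN ≤ min{1,(1−p₀)/p₁}.
  lower = (p₁ − p₀)/p₁ = 0.34497 / 0.70809 ≈ 0.4872
  upper = min{1, (1 − p₀)/p₁} = 0.63688 / 0.70809 ≈ 0.8994

0.487 ≤ PN ≤ 0.899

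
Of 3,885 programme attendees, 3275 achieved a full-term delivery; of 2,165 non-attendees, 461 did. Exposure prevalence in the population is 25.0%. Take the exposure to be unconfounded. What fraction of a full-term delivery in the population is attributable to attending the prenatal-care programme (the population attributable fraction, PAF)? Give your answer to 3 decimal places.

PAF ≈ 0.425

p₁ = P(outcome | exposed) = 3275/3885 = 0.84299
p₀ = P(outcome | unexposed) = 461/2165 = 0.21293
Overall risk P(Y=1) = π·p₁ + (1−π)·p₀ = 0.25×0.84299 + 0.75×0.21293 = 0.37045.
Under exogeneity, PAF = [P(Y=1) − p₀] / P(Y=1).
PAF = (0.37045 − 0.21293) / 0.37045 ≈ 0.4252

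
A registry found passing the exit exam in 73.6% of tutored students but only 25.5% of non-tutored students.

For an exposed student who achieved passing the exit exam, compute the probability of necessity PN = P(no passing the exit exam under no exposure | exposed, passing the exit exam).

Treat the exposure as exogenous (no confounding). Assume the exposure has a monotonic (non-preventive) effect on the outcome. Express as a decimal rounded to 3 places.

PN ≈ 0.654

p₁ = 0.736, p₀ = 0.255.
Under exogeneity and monotonicity, PN = (p₁ − p₀) / p₁.
PN = (0.736 − 0.255) / 0.736 = 0.481 / 0.736 ≈ 0.6535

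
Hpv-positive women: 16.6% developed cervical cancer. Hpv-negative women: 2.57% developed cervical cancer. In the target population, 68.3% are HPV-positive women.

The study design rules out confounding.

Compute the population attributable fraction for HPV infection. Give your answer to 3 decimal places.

p₁ = 0.166, p₀ = 0.0257.
Overall risk P(Y=1) = π·p₁ + (1−π)·p₀ = 0.683×0.166 + 0.317×0.0257 = 0.12152.
Under exogeneity, PAF = [P(Y=1) − p₀] / P(Y=1).
PAF = (0.12152 − 0.0257) / 0.12152 ≈ 0.7885

PAF ≈ 0.789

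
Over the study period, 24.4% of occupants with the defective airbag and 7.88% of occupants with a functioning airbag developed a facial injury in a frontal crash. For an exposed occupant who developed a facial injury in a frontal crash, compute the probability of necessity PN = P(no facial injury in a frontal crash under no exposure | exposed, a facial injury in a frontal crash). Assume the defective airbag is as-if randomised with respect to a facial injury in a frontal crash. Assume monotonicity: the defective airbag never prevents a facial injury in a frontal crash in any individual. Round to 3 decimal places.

p₁ = 0.244, p₀ = 0.0788.
Under exogeneity and monotonicity, PN = (p₁ − p₀) / p₁.
PN = (0.244 − 0.0788) / 0.244 = 0.1652 / 0.244 ≈ 0.6770

PN ≈ 0.677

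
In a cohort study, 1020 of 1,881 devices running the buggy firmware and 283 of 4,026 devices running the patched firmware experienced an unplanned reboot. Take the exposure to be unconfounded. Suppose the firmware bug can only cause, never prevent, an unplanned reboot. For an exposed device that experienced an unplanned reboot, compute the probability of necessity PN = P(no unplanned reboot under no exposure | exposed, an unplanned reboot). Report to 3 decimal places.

PN ≈ 0.870

p₁ = P(outcome | exposed) = 1020/1881 = 0.54226
p₀ = P(outcome | unexposed) = 283/4026 = 0.070293
Under exogeneity and monotonicity, PN = (p₁ − p₀) / p₁.
PN = (0.54226 − 0.070293) / 0.54226 = 0.47197 / 0.54226 ≈ 0.8704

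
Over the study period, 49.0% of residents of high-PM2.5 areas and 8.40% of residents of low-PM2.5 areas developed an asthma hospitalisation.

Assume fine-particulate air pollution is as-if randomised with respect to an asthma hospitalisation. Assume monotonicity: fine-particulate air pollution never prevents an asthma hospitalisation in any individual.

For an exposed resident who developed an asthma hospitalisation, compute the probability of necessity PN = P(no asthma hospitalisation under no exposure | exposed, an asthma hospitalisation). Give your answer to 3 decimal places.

p₁ = 0.49, p₀ = 0.084.
Under exogeneity and monotonicity, PN = (p₁ − p₀) / p₁.
PN = (0.49 − 0.084) / 0.49 = 0.406 / 0.49 ≈ 0.8286

PN ≈ 0.829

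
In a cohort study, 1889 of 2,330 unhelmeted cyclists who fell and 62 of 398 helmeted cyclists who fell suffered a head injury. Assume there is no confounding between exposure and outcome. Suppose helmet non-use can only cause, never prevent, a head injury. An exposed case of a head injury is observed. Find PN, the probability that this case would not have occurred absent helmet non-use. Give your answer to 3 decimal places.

PN ≈ 0.808

p₁ = P(outcome | exposed) = 1889/2330 = 0.81073
p₀ = P(outcome | unexposed) = 62/398 = 0.15578
Under exogeneity and monotonicity, PN = (p₁ − p₀) / p₁.
PN = (0.81073 − 0.15578) / 0.81073 = 0.65495 / 0.81073 ≈ 0.8079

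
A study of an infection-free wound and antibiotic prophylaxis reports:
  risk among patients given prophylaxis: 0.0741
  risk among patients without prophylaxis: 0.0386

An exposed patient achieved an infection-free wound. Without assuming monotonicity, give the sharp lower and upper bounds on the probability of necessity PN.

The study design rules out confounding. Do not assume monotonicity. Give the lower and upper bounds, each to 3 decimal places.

0.479 ≤ PN ≤ 1.000

Let p₁ = 0.0741, p₀ = 0.0386.
Under exogeneity alone the bounds on PN are max{0,(p₁−p₀)/p₁} ≤ PN ≤ min{1,(1−p₀)/p₁}.
  lower = (p₁ − p₀)/p₁ = 0.0355 / 0.0741 ≈ 0.4791
  upper = min{1, (1 − p₀)/p₁} = 0.9614 / 0.0741 ≈ 12.9744 → capped at 1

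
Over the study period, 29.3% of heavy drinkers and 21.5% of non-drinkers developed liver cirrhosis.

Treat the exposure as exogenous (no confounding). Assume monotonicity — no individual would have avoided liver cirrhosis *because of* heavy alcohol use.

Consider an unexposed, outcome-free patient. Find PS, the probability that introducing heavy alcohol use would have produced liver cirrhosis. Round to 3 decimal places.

p₁ = 0.293, p₀ = 0.215.
Under exogeneity and monotonicity, PS = (p₁ − p₀) / (1 − p₀).
PS = (0.293 − 0.215) / (1 − 0.215) = 0.078 / 0.785 ≈ 0.0994

PS ≈ 0.099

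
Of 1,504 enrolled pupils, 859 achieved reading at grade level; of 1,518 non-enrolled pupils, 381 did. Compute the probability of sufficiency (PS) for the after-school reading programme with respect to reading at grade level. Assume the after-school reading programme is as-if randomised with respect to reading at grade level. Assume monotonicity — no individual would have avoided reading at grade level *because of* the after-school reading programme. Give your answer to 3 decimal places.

p₁ = P(outcome | exposed) = 859/1504 = 0.57114
p₀ = P(outcome | unexposed) = 381/1518 = 0.25099
Under exogeneity and monotonicity, PS = (p₁ − p₀) / (1 − p₀).
PS = (0.57114 − 0.25099) / (1 − 0.25099) = 0.32016 / 0.74901 ≈ 0.4274

PS ≈ 0.427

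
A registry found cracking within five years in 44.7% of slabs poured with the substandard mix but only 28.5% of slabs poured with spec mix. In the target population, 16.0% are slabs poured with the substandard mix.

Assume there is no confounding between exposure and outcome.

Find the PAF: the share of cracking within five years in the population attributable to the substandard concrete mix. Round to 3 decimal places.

PAF ≈ 0.083

p₁ = 0.447, p₀ = 0.285.
Overall risk P(Y=1) = π·p₁ + (1−π)·p₀ = 0.16×0.447 + 0.84×0.285 = 0.31092.
Under exogeneity, PAF = [P(Y=1) − p₀] / P(Y=1).
PAF = (0.31092 − 0.285) / 0.31092 ≈ 0.0834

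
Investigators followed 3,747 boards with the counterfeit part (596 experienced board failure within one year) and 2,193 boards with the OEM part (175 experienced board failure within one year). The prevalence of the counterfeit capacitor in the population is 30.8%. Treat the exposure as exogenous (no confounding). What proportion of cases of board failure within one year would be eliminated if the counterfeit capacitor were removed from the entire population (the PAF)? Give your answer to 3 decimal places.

PAF ≈ 0.234

p₁ = P(outcome | exposed) = 596/3747 = 0.15906
p₀ = P(outcome | unexposed) = 175/2193 = 0.079799
Overall risk P(Y=1) = π·p₁ + (1−π)·p₀ = 0.308×0.15906 + 0.692×0.079799 = 0.10421.
Under exogeneity, PAF = [P(Y=1) − p₀] / P(Y=1).
PAF = (0.10421 − 0.079799) / 0.10421 ≈ 0.2343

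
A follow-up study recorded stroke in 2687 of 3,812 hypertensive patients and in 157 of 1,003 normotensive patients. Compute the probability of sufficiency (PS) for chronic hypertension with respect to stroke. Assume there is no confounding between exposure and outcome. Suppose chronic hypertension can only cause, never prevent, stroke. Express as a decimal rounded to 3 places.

p₁ = P(outcome | exposed) = 2687/3812 = 0.70488
p₀ = P(outcome | unexposed) = 157/1003 = 0.15653
Under exogeneity and monotonicity, PS = (p₁ − p₀) / (1 − p₀).
PS = (0.70488 − 0.15653) / (1 − 0.15653) = 0.54835 / 0.84347 ≈ 0.6501

PS ≈ 0.650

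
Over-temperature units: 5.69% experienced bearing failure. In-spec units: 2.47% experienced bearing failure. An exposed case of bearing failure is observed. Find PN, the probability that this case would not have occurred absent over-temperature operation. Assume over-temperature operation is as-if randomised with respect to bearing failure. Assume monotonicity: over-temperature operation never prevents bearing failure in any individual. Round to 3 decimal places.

p₁ = 0.0569, p₀ = 0.0247.
Under exogeneity and monotonicity, PN = (p₁ − p₀) / p₁.
PN = (0.0569 − 0.0247) / 0.0569 = 0.0322 / 0.0569 ≈ 0.5659

PN ≈ 0.566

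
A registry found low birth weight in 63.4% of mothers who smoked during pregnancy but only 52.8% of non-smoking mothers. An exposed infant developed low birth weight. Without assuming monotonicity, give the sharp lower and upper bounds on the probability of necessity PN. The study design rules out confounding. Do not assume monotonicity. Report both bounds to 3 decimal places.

0.167 ≤ PN ≤ 0.744

p₁ = 0.634, p₀ = 0.528.
Under exogeneity alone the bounds on PN are max{0,(p₁−p₀)/p₁} ≤ PN ≤ min{1,(1−p₀)/p₁}.
  lower = (p₁ − p₀)/p₁ = 0.106 / 0.634 ≈ 0.1672
  upper = min{1, (1 − p₀)/p₁} = 0.472 / 0.634 ≈ 0.7445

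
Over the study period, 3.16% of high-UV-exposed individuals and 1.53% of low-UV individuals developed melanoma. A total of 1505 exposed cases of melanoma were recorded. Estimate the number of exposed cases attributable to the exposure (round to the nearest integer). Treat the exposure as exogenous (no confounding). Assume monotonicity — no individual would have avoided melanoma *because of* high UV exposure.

p₁ = 0.0316, p₀ = 0.0153.
PN = (p₁ − p₀)/p₁ = (0.0316 − 0.0153) / 0.0316 ≈ 0.51582.
Attributable cases ≈ PN × (exposed cases) = 0.51582 × 1505 ≈ 776.31.

about 776 cases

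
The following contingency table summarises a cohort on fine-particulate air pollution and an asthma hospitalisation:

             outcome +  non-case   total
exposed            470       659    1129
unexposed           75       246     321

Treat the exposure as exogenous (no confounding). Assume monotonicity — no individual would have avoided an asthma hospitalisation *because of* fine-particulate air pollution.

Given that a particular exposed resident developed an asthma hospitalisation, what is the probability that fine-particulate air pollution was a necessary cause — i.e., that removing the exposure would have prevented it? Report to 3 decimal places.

PN ≈ 0.439

p₁ = P(outcome | exposed) = 470/1129 = 0.4163
p₀ = P(outcome | unexposed) = 75/321 = 0.23364
Under exogeneity and monotonicity, PN = (p₁ − p₀)/p₁.
PN = (0.4163 − 0.23364) / 0.4163 ≈ 0.4388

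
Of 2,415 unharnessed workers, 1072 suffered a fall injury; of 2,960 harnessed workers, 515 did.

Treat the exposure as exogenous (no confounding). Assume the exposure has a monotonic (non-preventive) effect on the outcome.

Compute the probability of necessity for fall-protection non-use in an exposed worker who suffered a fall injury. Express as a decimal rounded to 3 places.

p₁ = P(outcome | exposed) = 1072/2415 = 0.44389
p₀ = P(outcome | unexposed) = 515/2960 = 0.17399
Under exogeneity and monotonicity, PN = (p₁ − p₀) / p₁.
PN = (0.44389 − 0.17399) / 0.44389 = 0.26991 / 0.44389 ≈ 0.6080

PN ≈ 0.608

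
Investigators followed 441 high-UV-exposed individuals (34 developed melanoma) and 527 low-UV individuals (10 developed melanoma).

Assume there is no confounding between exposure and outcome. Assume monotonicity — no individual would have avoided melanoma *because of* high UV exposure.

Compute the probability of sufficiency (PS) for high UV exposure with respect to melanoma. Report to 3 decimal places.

p₁ = P(outcome | exposed) = 34/441 = 0.077098
p₀ = P(outcome | unexposed) = 10/527 = 0.018975
Under exogeneity and monotonicity, PS = (p₁ − p₀) / (1 − p₀).
PS = (0.077098 − 0.018975) / (1 − 0.018975) = 0.058122 / 0.98102 ≈ 0.0592

PS ≈ 0.059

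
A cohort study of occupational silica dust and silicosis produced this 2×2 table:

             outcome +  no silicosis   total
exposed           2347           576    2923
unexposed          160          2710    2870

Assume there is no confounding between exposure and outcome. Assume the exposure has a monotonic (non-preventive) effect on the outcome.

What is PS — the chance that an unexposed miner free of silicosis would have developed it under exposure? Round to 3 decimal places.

p₁ = P(outcome | exposed) = 2347/2923 = 0.80294
p₀ = P(outcome | unexposed) = 160/2870 = 0.055749
Under exogeneity and monotonicity, PS = (p₁ − p₀) / (1 − p₀).
PS = (0.80294 − 0.055749) / (1 − 0.055749) = 0.74719 / 0.94425 ≈ 0.7913

PS ≈ 0.791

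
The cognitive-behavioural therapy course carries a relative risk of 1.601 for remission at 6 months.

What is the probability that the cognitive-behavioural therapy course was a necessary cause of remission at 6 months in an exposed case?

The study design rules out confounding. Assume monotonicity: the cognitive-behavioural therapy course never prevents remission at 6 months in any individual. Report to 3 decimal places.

PN ≈ 0.375

Under exogeneity and monotonicity, PN = (RR − 1) / RR = 1 − 1/RR.
PN = (1.601 − 1) / 1.601 = 0.601 / 1.601 ≈ 0.3754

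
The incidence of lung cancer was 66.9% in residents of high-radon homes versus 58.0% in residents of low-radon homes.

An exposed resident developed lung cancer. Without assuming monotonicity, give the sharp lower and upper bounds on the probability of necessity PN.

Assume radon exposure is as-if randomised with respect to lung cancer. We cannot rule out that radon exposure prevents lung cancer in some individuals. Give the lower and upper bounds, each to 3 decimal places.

p₁ = 0.669, p₀ = 0.58.
Under exogeneity alone the bounds on PN are max{0,(p₁−p₀)/p₁} ≤ PN ≤ min{1,(1−p₀)/p₁}.
  lower = (p₁ − p₀)/p₁ = 0.089 / 0.669 ≈ 0.1330
  upper = min{1, (1 − p₀)/p₁} = 0.42 / 0.669 ≈ 0.6278

0.133 ≤ PN ≤ 0.628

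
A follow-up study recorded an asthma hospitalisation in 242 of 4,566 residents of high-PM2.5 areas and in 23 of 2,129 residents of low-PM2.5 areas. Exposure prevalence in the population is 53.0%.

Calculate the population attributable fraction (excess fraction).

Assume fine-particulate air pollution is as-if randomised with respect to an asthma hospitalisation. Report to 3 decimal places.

p₁ = P(outcome | exposed) = 242/4566 = 0.053
p₀ = P(outcome | unexposed) = 23/2129 = 0.010803
Overall risk P(Y=1) = π·p₁ + (1−π)·p₀ = 0.53×0.053 + 0.47×0.010803 = 0.033168.
Under exogeneity, PAF = [P(Y=1) − p₀] / P(Y=1).
PAF = (0.033168 − 0.010803) / 0.033168 ≈ 0.6743

PAF ≈ 0.674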